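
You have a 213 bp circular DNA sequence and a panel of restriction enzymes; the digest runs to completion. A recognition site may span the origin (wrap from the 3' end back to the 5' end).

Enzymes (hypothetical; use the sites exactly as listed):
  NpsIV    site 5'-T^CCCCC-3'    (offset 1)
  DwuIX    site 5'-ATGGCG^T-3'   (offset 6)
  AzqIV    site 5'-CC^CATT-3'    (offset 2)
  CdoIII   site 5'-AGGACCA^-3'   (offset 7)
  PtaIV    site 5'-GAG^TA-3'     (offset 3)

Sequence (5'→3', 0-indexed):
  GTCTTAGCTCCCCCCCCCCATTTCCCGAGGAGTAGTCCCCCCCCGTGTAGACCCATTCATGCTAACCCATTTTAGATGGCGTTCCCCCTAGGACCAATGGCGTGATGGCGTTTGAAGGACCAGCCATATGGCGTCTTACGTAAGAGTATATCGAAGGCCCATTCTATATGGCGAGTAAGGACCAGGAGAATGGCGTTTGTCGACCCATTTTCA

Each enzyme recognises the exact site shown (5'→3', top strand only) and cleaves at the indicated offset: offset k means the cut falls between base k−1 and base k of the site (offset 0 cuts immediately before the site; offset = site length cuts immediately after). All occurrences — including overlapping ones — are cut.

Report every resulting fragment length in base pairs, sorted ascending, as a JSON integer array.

Per-enzyme occurrences:
  NpsIV (TCCCCC, off=1): starts [8, 35, 82] → cuts [9, 36, 83]
  DwuIX (ATGGCGT, off=6): starts [75, 96, 104, 127, 189] → cuts [81, 102, 110, 133, 195]
  AzqIV (CCCATT, off=2): starts [16, 51, 65, 157, 203] → cuts [18, 53, 67, 159, 205]
  CdoIII (AGGACCA, off=7): starts [89, 115, 177] → cuts [96, 122, 184]
  PtaIV (GAGTA, off=3): starts [29, 143, 172] → cuts [32, 146, 175]

All cut coordinates (distinct, sorted): [9, 18, 32, 36, 53, 67, 81, 83, 96, 102, 110, 122, 133, 146, 159, 175, 184, 195, 205]

Fragments:
  9→18: 9 bp
  18→32: 14 bp
  32→36: 4 bp
  36→53: 17 bp
  53→67: 14 bp
  67→81: 14 bp
  81→83: 2 bp
  83→96: 13 bp
  96→102: 6 bp
  102→110: 8 bp
  110→122: 12 bp
  122→133: 11 bp
  133→146: 13 bp
  146→159: 13 bp
  159→175: 16 bp
  175→184: 9 bp
  184→195: 11 bp
  195→205: 10 bp
  205→9 (wrap): 213-205+9 = 17 bp

[2,4,6,8,9,9,10,11,11,12,13,13,13,14,14,14,16,17,17]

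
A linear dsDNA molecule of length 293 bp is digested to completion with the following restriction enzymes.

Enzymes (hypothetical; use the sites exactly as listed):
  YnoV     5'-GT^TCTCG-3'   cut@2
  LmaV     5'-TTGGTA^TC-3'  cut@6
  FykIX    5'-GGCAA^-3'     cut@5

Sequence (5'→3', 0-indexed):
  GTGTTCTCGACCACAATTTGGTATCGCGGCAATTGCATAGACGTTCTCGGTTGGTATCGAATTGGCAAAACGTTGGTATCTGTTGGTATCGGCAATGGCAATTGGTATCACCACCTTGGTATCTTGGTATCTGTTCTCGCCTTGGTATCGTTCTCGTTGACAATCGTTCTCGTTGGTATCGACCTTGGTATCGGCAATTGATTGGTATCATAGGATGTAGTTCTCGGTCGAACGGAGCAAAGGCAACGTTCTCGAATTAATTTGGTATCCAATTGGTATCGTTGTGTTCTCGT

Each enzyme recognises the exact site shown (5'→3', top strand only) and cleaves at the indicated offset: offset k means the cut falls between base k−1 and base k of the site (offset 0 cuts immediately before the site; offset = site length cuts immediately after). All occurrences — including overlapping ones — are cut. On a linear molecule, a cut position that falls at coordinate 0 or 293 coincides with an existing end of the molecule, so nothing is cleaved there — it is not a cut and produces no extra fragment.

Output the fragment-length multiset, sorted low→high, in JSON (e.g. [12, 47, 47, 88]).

[3,4,4,5,6,6,6,7,7,8,9,9,10,10,10,11,11,12,12,12,12,13,14,14,16,18,19,25]

Per-enzyme occurrences:
  YnoV GTTCTCG/2: at [2, 42, 132, 149, 165, 219, 247, 285] ⇒ [4, 44, 134, 151, 167, 221, 249, 287]
  LmaV TTGGTATC/6: at [17, 50, 72, 82, 101, 115, 123, 141, 172, 184, 201, 261, 272] ⇒ [23, 56, 78, 88, 107, 121, 129, 147, 178, 190, 207, 267, 278]
  FykIX GGCAA/5: at [27, 63, 90, 96, 192, 241] ⇒ [32, 68, 95, 101, 197, 246]

All cut coordinates (distinct, sorted): [4, 23, 32, 44, 56, 68, 78, 88, 95, 101, 107, 121, 129, 134, 147, 151, 167, 178, 190, 197, 207, 221, 246, 249, 267, 278, 287]

Fragment lengths:
  [0,4): 4 bp
  [4,23): 19 bp
  [23,32): 9 bp
  [32,44): 12 bp
  [44,56): 12 bp
  [56,68): 12 bp
  [68,78): 10 bp
  [78,88): 10 bp
  [88,95): 7 bp
  [95,101): 6 bp
  [101,107): 6 bp
  [107,121): 14 bp
  [121,129): 8 bp
  [129,134): 5 bp
  [134,147): 13 bp
  [147,151): 4 bp
  [151,167): 16 bp
  [167,178): 11 bp
  [178,190): 12 bp
  [190,197): 7 bp
  [197,207): 10 bp
  [207,221): 14 bp
  [221,246): 25 bp
  [246,249): 3 bp
  [249,267): 18 bp
  [267,278): 11 bp
  [278,287): 9 bp
  [287,293): 6 bp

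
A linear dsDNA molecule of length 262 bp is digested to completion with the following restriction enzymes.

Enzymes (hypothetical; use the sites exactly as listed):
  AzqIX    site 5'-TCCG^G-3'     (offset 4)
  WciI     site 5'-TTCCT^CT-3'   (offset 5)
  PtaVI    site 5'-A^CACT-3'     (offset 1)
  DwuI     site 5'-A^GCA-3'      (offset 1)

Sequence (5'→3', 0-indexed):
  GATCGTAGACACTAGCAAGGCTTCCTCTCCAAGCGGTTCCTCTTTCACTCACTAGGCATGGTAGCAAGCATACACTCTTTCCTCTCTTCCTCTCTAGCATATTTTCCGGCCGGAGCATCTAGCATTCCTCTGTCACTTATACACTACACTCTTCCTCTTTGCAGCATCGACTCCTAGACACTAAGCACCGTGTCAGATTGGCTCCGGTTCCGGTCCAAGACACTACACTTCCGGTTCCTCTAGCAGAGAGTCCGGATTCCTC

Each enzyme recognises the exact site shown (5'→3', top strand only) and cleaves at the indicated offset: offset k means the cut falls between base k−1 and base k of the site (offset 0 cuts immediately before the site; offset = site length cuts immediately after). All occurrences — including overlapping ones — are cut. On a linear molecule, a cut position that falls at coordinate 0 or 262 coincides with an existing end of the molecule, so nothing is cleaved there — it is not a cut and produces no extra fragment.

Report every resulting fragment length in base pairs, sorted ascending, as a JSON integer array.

[3,4,5,5,5,5,5,6,6,6,6,7,7,8,8,8,8,8,9,10,11,12,12,12,12,15,15,22,22]

Site scan:
  AzqIX (TCCGG, off=4): starts [104, 202, 208, 229, 250] → cuts [108, 206, 212, 233, 254]
  WciI (TTCCTCT, off=5): starts [21, 36, 78, 86, 124, 151, 234] → cuts [26, 41, 83, 91, 129, 156, 239]
  PtaVI (ACACT, off=1): starts [8, 71, 140, 145, 177, 219, 224] → cuts [9, 72, 141, 146, 178, 220, 225]
  DwuI (AGCA, off=1): starts [13, 62, 66, 95, 113, 120, 162, 183, 241] → cuts [14, 63, 67, 96, 114, 121, 163, 184, 242]

All cut coordinates (distinct, sorted): [9, 14, 26, 41, 63, 67, 72, 83, 91, 96, 108, 114, 121, 129, 141, 146, 156, 163, 178, 184, 206, 212, 220, 225, 233, 239, 242, 254]

Fragments:
  [0,9): 9 bp
  [9,14): 5 bp
  [14,26): 12 bp
  [26,41): 15 bp
  [41,63): 22 bp
  [63,67): 4 bp
  [67,72): 5 bp
  [72,83): 11 bp
  [83,91): 8 bp
  [91,96): 5 bp
  [96,108): 12 bp
  [108,114): 6 bp
  [114,121): 7 bp
  [121,129): 8 bp
  [129,141): 12 bp
  [141,146): 5 bp
  [146,156): 10 bp
  [156,163): 7 bp
  [163,178): 15 bp
  [178,184): 6 bp
  [184,206): 22 bp
  [206,212): 6 bp
  [212,220): 8 bp
  [220,225): 5 bp
  [225,233): 8 bp
  [233,239): 6 bp
  [239,242): 3 bp
  [242,254): 12 bp
  [254,262): 8 bp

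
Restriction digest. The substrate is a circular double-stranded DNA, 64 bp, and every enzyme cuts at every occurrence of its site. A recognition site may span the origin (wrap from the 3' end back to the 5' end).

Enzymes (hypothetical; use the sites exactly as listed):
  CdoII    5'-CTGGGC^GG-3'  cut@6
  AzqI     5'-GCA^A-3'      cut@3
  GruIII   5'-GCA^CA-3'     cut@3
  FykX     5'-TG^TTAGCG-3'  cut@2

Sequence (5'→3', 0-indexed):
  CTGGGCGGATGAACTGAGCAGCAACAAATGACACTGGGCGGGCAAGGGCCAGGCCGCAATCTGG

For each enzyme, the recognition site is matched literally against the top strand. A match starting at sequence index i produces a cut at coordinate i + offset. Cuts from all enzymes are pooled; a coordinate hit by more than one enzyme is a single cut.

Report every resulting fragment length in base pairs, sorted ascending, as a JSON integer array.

Scan for sites:
  CdoII (CTGGGCGG, off=6): starts [0, 33] → cuts [6, 39]
  AzqI (GCAA, off=3): starts [20, 41, 55] → cuts [23, 44, 58]
  GruIII (GCACA, off=3): no sites
  FykX (TGTTAGCG, off=2): no sites

All cut coordinates (distinct, sorted): [6, 23, 39, 44, 58]

Fragment lengths:
  6→23: 17 bp
  23→39: 16 bp
  39→44: 5 bp
  44→58: 14 bp
  58→6 (wrap): 64-58+6 = 12 bp

[5,12,14,16,17]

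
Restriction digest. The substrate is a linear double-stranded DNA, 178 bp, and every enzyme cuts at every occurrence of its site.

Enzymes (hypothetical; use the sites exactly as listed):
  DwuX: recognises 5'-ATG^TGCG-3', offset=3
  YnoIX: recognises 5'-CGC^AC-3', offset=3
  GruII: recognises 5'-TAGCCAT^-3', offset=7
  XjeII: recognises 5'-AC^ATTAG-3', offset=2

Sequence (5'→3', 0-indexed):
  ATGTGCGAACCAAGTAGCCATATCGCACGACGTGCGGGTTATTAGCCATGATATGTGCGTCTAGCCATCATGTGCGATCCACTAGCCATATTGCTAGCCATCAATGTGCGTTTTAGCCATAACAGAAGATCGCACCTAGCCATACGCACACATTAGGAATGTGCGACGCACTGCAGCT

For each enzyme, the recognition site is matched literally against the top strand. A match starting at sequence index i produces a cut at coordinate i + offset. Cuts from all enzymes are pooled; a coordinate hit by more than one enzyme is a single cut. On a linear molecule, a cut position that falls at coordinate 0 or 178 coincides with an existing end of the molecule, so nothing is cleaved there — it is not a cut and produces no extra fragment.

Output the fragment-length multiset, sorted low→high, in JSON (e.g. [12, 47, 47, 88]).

[3,4,4,4,5,5,6,8,9,10,10,12,13,13,14,17,18,23]

Per-enzyme occurrences:
  DwuX (ATGTGCG, off=3): starts [0, 52, 69, 103, 158] → cuts [3, 55, 72, 106, 161]
  YnoIX (CGCAC, off=3): starts [23, 130, 144, 166] → cuts [26, 133, 147, 169]
  GruII (TAGCCAT, off=7): starts [14, 42, 61, 82, 94, 113, 136] → cuts [21, 49, 68, 89, 101, 120, 143]
  XjeII (ACATTAG, off=2): starts [149] → cuts [151]

All cut coordinates (distinct, sorted): [3, 21, 26, 49, 55, 68, 72, 89, 101, 106, 120, 133, 143, 147, 151, 161, 169]

Fragments:
  [0,3): 3 bp
  [3,21): 18 bp
  [21,26): 5 bp
  [26,49): 23 bp
  [49,55): 6 bp
  [55,68): 13 bp
  [68,72): 4 bp
  [72,89): 17 bp
  [89,101): 12 bp
  [101,106): 5 bp
  [106,120): 14 bp
  [120,133): 13 bp
  [133,143): 10 bp
  [143,147): 4 bp
  [147,151): 4 bp
  [151,161): 10 bp
  [161,169): 8 bp
  [169,178): 9 bp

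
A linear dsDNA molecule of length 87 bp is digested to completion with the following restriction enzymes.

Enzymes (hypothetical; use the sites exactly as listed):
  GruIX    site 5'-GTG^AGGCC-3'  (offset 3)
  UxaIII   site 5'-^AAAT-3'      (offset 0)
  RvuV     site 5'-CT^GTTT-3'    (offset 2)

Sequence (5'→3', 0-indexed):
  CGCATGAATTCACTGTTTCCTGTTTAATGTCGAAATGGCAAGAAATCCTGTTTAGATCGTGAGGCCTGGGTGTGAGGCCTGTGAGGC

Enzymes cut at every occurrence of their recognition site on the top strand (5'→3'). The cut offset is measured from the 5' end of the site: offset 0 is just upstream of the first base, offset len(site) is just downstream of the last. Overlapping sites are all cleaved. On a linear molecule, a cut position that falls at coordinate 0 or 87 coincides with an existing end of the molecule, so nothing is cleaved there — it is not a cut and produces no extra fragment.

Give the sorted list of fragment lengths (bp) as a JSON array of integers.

[7,7,10,11,12,13,13,14]

Scan for sites:
  GruIX (GTGAGGCC, off=3): starts [58, 71] → cuts [61, 74]
  UxaIII (AAAT, off=0): starts [32, 42] → cuts [32, 42]
  RvuV (CTGTTT, off=2): starts [12, 19, 47] → cuts [14, 21, 49]

All cut coordinates (distinct, sorted): [14, 21, 32, 42, 49, 61, 74]

Fragments:
  [0,14): 14 bp
  [14,21): 7 bp
  [21,32): 11 bp
  [32,42): 10 bp
  [42,49): 7 bp
  [49,61): 12 bp
  [61,74): 13 bp
  [74,87): 13 bp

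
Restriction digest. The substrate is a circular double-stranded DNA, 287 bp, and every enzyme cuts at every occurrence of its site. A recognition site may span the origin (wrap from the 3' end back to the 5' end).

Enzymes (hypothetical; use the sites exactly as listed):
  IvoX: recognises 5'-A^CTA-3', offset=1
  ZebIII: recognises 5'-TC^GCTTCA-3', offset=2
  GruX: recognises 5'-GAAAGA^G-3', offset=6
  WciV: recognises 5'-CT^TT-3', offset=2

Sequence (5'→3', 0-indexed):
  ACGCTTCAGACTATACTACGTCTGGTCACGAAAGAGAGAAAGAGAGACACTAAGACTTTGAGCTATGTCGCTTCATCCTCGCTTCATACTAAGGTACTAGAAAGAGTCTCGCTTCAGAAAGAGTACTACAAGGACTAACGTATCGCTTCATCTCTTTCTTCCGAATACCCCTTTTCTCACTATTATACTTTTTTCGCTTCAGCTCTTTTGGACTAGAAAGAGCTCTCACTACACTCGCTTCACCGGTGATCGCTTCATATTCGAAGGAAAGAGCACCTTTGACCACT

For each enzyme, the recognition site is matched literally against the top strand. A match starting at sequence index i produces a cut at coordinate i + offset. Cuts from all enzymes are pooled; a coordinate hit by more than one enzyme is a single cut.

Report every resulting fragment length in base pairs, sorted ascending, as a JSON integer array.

Scan for sites:
  IvoX (ACTA, off=1): starts [9, 14, 48, 87, 95, 124, 133, 178, 211, 227, 284] → cuts [10, 15, 49, 88, 96, 125, 134, 179, 212, 228, 285]
  ZebIII (TCGCTTCA, off=2): starts [67, 78, 108, 142, 193, 234, 249] → cuts [69, 80, 110, 144, 195, 236, 251]
  GruX (GAAAGAG, off=6): starts [29, 37, 99, 116, 215, 266] → cuts [35, 43, 105, 122, 221, 272]
  WciV (CTTT, off=2): starts [55, 153, 170, 187, 204, 276] → cuts [57, 155, 172, 189, 206, 278]

Pooled cuts: [10, 15, 35, 43, 49, 57, 69, 80, 88, 96, 105, 110, 122, 125, 134, 144, 155, 172, 179, 189, 195, 206, 212, 221, 228, 236, 251, 272, 278, 285]

Fragments:
  10→15: 5 bp
  15→35: 20 bp
  35→43: 8 bp
  43→49: 6 bp
  49→57: 8 bp
  57→69: 12 bp
  69→80: 11 bp
  80→88: 8 bp
  88→96: 8 bp
  96→105: 9 bp
  105→110: 5 bp
  110→122: 12 bp
  122→125: 3 bp
  125→134: 9 bp
  134→144: 10 bp
  144→155: 11 bp
  155→172: 17 bp
  172→179: 7 bp
  179→189: 10 bp
  189→195: 6 bp
  195→206: 11 bp
  206→212: 6 bp
  212→221: 9 bp
  221→228: 7 bp
  228→236: 8 bp
  236→251: 15 bp
  251→272: 21 bp
  272→278: 6 bp
  278→285: 7 bp
  285→10 (wrap): 287-285+10 = 12 bp

[3,5,5,6,6,6,6,7,7,7,8,8,8,8,8,9,9,9,10,10,11,11,11,12,12,12,15,17,20,21]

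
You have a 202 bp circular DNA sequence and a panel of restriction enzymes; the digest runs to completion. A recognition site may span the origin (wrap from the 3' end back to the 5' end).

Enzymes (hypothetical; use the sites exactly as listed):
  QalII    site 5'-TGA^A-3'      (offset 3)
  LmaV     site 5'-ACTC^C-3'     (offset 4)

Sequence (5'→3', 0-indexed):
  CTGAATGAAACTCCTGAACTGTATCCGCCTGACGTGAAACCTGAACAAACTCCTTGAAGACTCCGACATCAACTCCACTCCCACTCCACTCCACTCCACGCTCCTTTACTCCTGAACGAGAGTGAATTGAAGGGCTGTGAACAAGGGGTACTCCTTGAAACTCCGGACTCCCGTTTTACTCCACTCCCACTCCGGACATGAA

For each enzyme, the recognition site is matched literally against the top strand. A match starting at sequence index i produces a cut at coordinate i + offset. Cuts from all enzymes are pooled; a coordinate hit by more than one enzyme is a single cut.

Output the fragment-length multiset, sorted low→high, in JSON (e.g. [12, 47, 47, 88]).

Site scan:
  QalII TGAA/3: at [1, 5, 14, 34, 41, 54, 112, 122, 127, 137, 155, 198] ⇒ [4, 8, 17, 37, 44, 57, 115, 125, 130, 140, 158, 201]
  LmaV ACTCC/4: at [9, 48, 59, 71, 76, 82, 87, 92, 107, 149, 159, 166, 177, 182, 188] ⇒ [13, 52, 63, 75, 80, 86, 91, 96, 111, 153, 163, 170, 181, 186, 192]

Pooled cuts: [4, 8, 13, 17, 37, 44, 52, 57, 63, 75, 80, 86, 91, 96, 111, 115, 125, 130, 140, 153, 158, 163, 170, 181, 186, 192, 201]

Fragments:
  4→8: 4 bp
  8→13: 5 bp
  13→17: 4 bp
  17→37: 20 bp
  37→44: 7 bp
  44→52: 8 bp
  52→57: 5 bp
  57→63: 6 bp
  63→75: 12 bp
  75→80: 5 bp
  80→86: 6 bp
  86→91: 5 bp
  91→96: 5 bp
  96→111: 15 bp
  111→115: 4 bp
  115→125: 10 bp
  125→130: 5 bp
  130→140: 10 bp
  140→153: 13 bp
  153→158: 5 bp
  158→163: 5 bp
  163→170: 7 bp
  170→181: 11 bp
  181→186: 5 bp
  186→192: 6 bp
  192→201: 9 bp
  201→4 (wrap): 202-201+4 = 5 bp

[4,4,4,5,5,5,5,5,5,5,5,5,5,6,6,6,7,7,8,9,10,10,11,12,13,15,20]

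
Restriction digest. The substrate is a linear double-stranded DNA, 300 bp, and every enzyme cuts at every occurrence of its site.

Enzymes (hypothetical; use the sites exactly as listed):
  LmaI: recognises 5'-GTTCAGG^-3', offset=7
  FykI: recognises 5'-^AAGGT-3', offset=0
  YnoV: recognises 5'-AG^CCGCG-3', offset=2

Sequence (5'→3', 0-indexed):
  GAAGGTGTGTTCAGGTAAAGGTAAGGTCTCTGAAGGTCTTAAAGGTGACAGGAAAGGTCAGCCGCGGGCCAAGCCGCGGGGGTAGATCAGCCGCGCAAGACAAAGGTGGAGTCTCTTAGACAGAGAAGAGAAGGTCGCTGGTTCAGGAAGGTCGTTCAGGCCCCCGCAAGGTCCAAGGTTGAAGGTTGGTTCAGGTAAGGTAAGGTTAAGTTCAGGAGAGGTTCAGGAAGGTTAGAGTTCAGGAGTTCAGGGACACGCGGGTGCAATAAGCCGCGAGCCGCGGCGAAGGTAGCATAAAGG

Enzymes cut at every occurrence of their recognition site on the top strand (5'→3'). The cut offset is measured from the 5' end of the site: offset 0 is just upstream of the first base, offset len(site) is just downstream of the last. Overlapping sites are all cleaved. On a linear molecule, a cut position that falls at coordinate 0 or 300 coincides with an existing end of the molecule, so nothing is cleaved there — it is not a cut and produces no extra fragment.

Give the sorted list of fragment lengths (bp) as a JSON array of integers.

Scan for sites:
  LmaI GTTCAGG/7: at [8, 140, 153, 188, 209, 220, 236, 244] ⇒ [15, 147, 160, 195, 216, 227, 243, 251]
  FykI AAGGT/0: at [1, 17, 22, 32, 41, 53, 102, 130, 147, 167, 174, 181, 196, 201, 227, 285] ⇒ [1, 17, 22, 32, 41, 53, 102, 130, 147, 167, 174, 181, 196, 201, 227, 285]
  YnoV AGCCGCG/2: at [59, 71, 88, 268, 275] ⇒ [61, 73, 90, 270, 277]

All cut coordinates (distinct, sorted): [1, 15, 17, 22, 32, 41, 53, 61, 73, 90, 102, 130, 147, 160, 167, 174, 181, 195, 196, 201, 216, 227, 243, 251, 270, 277, 285]

Fragment lengths:
  [0,1): 1 bp
  [1,15): 14 bp
  [15,17): 2 bp
  [17,22): 5 bp
  [22,32): 10 bp
  [32,41): 9 bp
  [41,53): 12 bp
  [53,61): 8 bp
  [61,73): 12 bp
  [73,90): 17 bp
  [90,102): 12 bp
  [102,130): 28 bp
  [130,147): 17 bp
  [147,160): 13 bp
  [160,167): 7 bp
  [167,174): 7 bp
  [174,181): 7 bp
  [181,195): 14 bp
  [195,196): 1 bp
  [196,201): 5 bp
  [201,216): 15 bp
  [216,227): 11 bp
  [227,243): 16 bp
  [243,251): 8 bp
  [251,270): 19 bp
  [270,277): 7 bp
  [277,285): 8 bp
  [285,300): 15 bp

[1,1,2,5,5,7,7,7,7,8,8,8,9,10,11,12,12,12,13,14,14,15,15,16,17,17,19,28]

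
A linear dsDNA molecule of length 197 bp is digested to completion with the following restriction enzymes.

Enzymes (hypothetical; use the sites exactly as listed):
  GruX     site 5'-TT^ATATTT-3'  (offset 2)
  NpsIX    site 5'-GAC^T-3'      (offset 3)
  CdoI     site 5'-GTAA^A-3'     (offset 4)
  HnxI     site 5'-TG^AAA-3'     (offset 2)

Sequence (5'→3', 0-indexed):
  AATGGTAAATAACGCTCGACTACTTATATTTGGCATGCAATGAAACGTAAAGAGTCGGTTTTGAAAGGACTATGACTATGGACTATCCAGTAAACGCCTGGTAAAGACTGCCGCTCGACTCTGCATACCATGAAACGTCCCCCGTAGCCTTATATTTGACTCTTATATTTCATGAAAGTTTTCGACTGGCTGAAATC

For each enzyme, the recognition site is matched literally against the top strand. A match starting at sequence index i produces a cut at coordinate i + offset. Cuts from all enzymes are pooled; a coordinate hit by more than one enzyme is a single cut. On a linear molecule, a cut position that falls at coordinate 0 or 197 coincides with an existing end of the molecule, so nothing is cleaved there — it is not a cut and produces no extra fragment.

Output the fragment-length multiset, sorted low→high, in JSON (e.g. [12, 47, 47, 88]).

[4,4,5,5,6,6,7,7,8,8,9,10,10,11,11,12,12,13,13,17,19]

Scan for sites:
  GruX TTATATTT/2: at [23, 149, 162] ⇒ [25, 151, 164]
  NpsIX GACT/3: at [17, 67, 73, 80, 105, 116, 157, 183] ⇒ [20, 70, 76, 83, 108, 119, 160, 186]
  CdoI GTAAA/4: at [4, 46, 89, 100] ⇒ [8, 50, 93, 104]
  HnxI TGAAA/2: at [40, 61, 130, 172, 190] ⇒ [42, 63, 132, 174, 192]

All cut coordinates (distinct, sorted): [8, 20, 25, 42, 50, 63, 70, 76, 83, 93, 104, 108, 119, 132, 151, 160, 164, 174, 186, 192]

Fragments:
  [0,8): 8 bp
  [8,20): 12 bp
  [20,25): 5 bp
  [25,42): 17 bp
  [42,50): 8 bp
  [50,63): 13 bp
  [63,70): 7 bp
  [70,76): 6 bp
  [76,83): 7 bp
  [83,93): 10 bp
  [93,104): 11 bp
  [104,108): 4 bp
  [108,119): 11 bp
  [119,132): 13 bp
  [132,151): 19 bp
  [151,160): 9 bp
  [160,164): 4 bp
  [164,174): 10 bp
  [174,186): 12 bp
  [186,192): 6 bp
  [192,197): 5 bp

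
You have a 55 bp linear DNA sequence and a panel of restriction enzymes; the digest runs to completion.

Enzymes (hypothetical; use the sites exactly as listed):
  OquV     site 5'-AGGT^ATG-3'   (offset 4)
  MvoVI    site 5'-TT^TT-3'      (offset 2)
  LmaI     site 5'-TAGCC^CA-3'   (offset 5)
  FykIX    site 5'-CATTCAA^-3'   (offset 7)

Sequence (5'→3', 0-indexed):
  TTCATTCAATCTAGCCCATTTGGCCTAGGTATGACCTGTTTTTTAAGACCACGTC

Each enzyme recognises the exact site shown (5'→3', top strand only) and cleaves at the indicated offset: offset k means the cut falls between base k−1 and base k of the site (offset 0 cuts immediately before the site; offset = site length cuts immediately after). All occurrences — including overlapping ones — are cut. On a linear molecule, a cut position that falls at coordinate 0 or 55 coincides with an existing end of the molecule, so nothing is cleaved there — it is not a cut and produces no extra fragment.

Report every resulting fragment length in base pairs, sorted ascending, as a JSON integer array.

Site scan:
  OquV AGGTATG/4: at [26] ⇒ [30]
  MvoVI TTTT/2: at [38, 39, 40] ⇒ [40, 41, 42]
  LmaI TAGCCCA/5: at [11] ⇒ [16]
  FykIX CATTCAA/7: at [2] ⇒ [9]

Pooled cuts: [9, 16, 30, 40, 41, 42]

Fragments:
  [0,9): 9 bp
  [9,16): 7 bp
  [16,30): 14 bp
  [30,40): 10 bp
  [40,41): 1 bp
  [41,42): 1 bp
  [42,55): 13 bp

[1,1,7,9,10,13,14]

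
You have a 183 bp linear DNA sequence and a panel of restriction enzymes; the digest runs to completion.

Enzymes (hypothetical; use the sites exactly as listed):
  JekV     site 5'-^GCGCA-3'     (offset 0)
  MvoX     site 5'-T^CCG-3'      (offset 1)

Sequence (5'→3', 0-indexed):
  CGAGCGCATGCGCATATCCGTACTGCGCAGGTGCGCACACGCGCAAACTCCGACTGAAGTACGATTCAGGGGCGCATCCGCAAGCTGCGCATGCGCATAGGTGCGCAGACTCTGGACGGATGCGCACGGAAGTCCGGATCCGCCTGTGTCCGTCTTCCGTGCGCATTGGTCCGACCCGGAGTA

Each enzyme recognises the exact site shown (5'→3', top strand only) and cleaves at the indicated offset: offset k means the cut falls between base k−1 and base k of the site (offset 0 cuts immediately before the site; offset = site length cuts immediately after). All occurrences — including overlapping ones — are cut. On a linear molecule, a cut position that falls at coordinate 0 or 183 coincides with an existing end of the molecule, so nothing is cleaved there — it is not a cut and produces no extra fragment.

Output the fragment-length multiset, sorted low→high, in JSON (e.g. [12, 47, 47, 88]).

Per-enzyme occurrences:
  JekV GCGCA/0: at [3, 9, 24, 32, 40, 71, 86, 92, 102, 121, 160] ⇒ [3, 9, 24, 32, 40, 71, 86, 92, 102, 121, 160]
  MvoX TCCG/1: at [16, 48, 76, 132, 138, 148, 155, 169] ⇒ [17, 49, 77, 133, 139, 149, 156, 170]

Pooled cuts: [3, 9, 17, 24, 32, 40, 49, 71, 77, 86, 92, 102, 121, 133, 139, 149, 156, 160, 170]

Fragments:
  [0,3): 3 bp
  [3,9): 6 bp
  [9,17): 8 bp
  [17,24): 7 bp
  [24,32): 8 bp
  [32,40): 8 bp
  [40,49): 9 bp
  [49,71): 22 bp
  [71,77): 6 bp
  [77,86): 9 bp
  [86,92): 6 bp
  [92,102): 10 bp
  [102,121): 19 bp
  [121,133): 12 bp
  [133,139): 6 bp
  [139,149): 10 bp
  [149,156): 7 bp
  [156,160): 4 bp
  [160,170): 10 bp
  [170,183): 13 bp

[3,4,6,6,6,6,7,7,8,8,8,9,9,10,10,10,12,13,19,22]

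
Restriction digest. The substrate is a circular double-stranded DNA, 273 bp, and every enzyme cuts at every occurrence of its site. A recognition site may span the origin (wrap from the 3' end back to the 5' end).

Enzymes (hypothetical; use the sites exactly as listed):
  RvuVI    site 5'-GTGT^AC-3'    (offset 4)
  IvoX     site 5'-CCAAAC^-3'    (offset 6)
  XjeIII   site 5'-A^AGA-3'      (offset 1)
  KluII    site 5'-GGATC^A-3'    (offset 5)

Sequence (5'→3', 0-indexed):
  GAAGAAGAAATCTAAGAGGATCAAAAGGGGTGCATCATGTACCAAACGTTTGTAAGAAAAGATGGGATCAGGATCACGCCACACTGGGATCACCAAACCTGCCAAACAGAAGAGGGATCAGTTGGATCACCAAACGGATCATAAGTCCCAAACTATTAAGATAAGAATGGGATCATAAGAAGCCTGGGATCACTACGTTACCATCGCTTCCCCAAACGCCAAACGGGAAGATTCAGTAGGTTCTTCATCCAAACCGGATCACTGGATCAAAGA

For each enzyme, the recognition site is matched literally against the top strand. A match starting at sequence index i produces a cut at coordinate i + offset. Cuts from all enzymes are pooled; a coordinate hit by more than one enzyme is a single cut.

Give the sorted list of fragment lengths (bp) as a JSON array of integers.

Scan for sites:
  RvuVI (GTGTAC, off=4): no sites
  IvoX (CCAAAC, off=6): starts [41, 92, 101, 129, 147, 211, 218, 248] → cuts [47, 98, 107, 135, 153, 217, 224, 254]
  XjeIII (AAGA, off=1): starts [1, 4, 13, 53, 58, 109, 157, 162, 176, 227, 269] → cuts [2, 5, 14, 54, 59, 110, 158, 163, 177, 228, 270]
  KluII (GGATCA, off=5): starts [17, 64, 70, 86, 114, 123, 135, 169, 186, 255, 263] → cuts [22, 69, 75, 91, 119, 128, 140, 174, 191, 260, 268]

Pooled cuts: [2, 5, 14, 22, 47, 54, 59, 69, 75, 91, 98, 107, 110, 119, 128, 135, 140, 153, 158, 163, 174, 177, 191, 217, 224, 228, 254, 260, 268, 270]

Fragment lengths:
  2→5: 3 bp
  5→14: 9 bp
  14→22: 8 bp
  22→47: 25 bp
  47→54: 7 bp
  54→59: 5 bp
  59→69: 10 bp
  69→75: 6 bp
  75→91: 16 bp
  91→98: 7 bp
  98→107: 9 bp
  107→110: 3 bp
  110→119: 9 bp
  119→128: 9 bp
  128→135: 7 bp
  135→140: 5 bp
  140→153: 13 bp
  153→158: 5 bp
  158→163: 5 bp
  163→174: 11 bp
  174→177: 3 bp
  177→191: 14 bp
  191→217: 26 bp
  217→224: 7 bp
  224→228: 4 bp
  228→254: 26 bp
  254→260: 6 bp
  260→268: 8 bp
  268→270: 2 bp
  270→2 (wrap): 273-270+2 = 5 bp

[2,3,3,3,4,5,5,5,5,5,6,6,7,7,7,7,8,8,9,9,9,9,10,11,13,14,16,25,26,26]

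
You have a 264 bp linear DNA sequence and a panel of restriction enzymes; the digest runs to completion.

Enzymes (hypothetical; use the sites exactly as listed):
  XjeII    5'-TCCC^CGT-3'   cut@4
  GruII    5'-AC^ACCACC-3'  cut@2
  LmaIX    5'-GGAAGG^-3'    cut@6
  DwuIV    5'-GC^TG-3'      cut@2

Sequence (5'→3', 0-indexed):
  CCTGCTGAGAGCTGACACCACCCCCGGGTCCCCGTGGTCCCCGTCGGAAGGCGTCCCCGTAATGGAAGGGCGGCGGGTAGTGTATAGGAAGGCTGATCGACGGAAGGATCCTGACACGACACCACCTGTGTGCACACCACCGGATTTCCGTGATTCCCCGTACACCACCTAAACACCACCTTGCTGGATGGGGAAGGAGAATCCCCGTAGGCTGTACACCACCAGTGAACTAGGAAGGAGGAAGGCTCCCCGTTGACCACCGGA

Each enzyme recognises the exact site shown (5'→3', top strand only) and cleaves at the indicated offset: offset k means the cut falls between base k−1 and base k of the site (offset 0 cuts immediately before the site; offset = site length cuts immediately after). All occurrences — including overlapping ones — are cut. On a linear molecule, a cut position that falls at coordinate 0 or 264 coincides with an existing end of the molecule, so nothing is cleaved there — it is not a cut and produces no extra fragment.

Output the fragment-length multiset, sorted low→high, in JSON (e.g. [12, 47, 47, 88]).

[1,4,5,5,5,5,6,7,7,7,8,9,10,10,11,12,13,13,14,14,15,16,21,23,23]

Per-enzyme occurrences:
  XjeII (TCCCCGT, off=4): starts [28, 37, 53, 154, 201, 246] → cuts [32, 41, 57, 158, 205, 250]
  GruII (ACACCACC, off=2): starts [14, 118, 133, 161, 172, 215] → cuts [16, 120, 135, 163, 174, 217]
  LmaIX (GGAAGG, off=6): starts [45, 63, 86, 101, 191, 232, 239] → cuts [51, 69, 92, 107, 197, 238, 245]
  DwuIV (GCTG, off=2): starts [3, 10, 91, 182, 210] → cuts [5, 12, 93, 184, 212]

All cut coordinates (distinct, sorted): [5, 12, 16, 32, 41, 51, 57, 69, 92, 93, 107, 120, 135, 158, 163, 174, 184, 197, 205, 212, 217, 238, 245, 250]

Fragments:
  [0,5): 5 bp
  [5,12): 7 bp
  [12,16): 4 bp
  [16,32): 16 bp
  [32,41): 9 bp
  [41,51): 10 bp
  [51,57): 6 bp
  [57,69): 12 bp
  [69,92): 23 bp
  [92,93): 1 bp
  [93,107): 14 bp
  [107,120): 13 bp
  [120,135): 15 bp
  [135,158): 23 bp
  [158,163): 5 bp
  [163,174): 11 bp
  [174,184): 10 bp
  [184,197): 13 bp
  [197,205): 8 bp
  [205,212): 7 bp
  [212,217): 5 bp
  [217,238): 21 bp
  [238,245): 7 bp
  [245,250): 5 bp
  [250,264): 14 bp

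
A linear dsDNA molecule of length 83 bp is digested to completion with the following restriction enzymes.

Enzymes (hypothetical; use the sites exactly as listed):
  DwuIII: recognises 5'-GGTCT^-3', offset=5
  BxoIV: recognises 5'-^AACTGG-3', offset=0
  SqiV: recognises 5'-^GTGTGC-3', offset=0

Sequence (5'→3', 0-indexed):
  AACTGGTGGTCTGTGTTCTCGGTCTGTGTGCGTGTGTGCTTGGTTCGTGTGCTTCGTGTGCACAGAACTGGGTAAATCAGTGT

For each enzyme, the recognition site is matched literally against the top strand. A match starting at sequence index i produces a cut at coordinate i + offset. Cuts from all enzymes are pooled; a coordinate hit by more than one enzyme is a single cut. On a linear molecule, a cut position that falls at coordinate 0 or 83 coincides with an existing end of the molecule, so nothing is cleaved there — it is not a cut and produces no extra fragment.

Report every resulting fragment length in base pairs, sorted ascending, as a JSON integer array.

[8,9,10,12,13,13,18]

Per-enzyme occurrences:
  DwuIII (GGTCT, off=5): starts [7, 20] → cuts [12, 25]
  BxoIV (AACTGG, off=0): starts [0, 65] → cuts [65] (position 0 is a terminus of the linear molecule — no cut)
  SqiV (GTGTGC, off=0): starts [25, 33, 46, 55] → cuts [25, 33, 46, 55]

Pooled cuts: [12, 25, 33, 46, 55, 65]

Fragments:
  [0,12): 12 bp
  [12,25): 13 bp
  [25,33): 8 bp
  [33,46): 13 bp
  [46,55): 9 bp
  [55,65): 10 bp
  [65,83): 18 bp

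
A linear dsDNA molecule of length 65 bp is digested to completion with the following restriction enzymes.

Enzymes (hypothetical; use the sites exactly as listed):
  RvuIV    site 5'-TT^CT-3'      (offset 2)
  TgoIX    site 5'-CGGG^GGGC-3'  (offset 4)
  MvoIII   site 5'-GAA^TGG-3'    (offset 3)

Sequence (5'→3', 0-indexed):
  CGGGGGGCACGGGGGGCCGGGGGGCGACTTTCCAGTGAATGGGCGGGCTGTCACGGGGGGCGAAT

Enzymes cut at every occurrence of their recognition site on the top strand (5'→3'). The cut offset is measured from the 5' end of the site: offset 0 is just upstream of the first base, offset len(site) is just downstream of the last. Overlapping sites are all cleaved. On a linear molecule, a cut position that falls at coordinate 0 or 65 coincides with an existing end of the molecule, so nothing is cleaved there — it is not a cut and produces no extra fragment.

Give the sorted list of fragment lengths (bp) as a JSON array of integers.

Scan for sites:
  RvuIV (TTCT, off=2): no sites
  TgoIX CGGGGGGC/4: at [0, 9, 17, 53] ⇒ [4, 13, 21, 57]
  MvoIII GAATGG/3: at [36] ⇒ [39]

All cut coordinates (distinct, sorted): [4, 13, 21, 39, 57]

Fragment lengths:
  [0,4): 4 bp
  [4,13): 9 bp
  [13,21): 8 bp
  [21,39): 18 bp
  [39,57): 18 bp
  [57,65): 8 bp

[4,8,8,9,18,18]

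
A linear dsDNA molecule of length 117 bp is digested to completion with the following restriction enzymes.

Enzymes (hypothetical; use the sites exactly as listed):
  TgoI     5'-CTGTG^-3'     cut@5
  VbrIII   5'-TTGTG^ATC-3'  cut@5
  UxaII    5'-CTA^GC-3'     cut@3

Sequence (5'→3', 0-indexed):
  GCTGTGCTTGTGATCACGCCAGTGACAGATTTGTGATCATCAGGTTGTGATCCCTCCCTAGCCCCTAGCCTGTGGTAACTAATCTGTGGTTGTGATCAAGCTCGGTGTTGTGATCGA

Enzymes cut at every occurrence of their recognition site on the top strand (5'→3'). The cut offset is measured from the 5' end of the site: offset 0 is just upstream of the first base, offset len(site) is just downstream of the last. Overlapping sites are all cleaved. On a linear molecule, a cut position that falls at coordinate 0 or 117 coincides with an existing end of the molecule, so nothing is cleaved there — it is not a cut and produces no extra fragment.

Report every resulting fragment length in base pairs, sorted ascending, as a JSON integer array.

[5,6,6,6,7,7,11,14,14,18,23]

Per-enzyme occurrences:
  TgoI CTGTG/5: at [1, 69, 83] ⇒ [6, 74, 88]
  VbrIII TTGTGATC/5: at [7, 30, 44, 89, 107] ⇒ [12, 35, 49, 94, 112]
  UxaII CTAGC/3: at [57, 64] ⇒ [60, 67]

All cut coordinates (distinct, sorted): [6, 12, 35, 49, 60, 67, 74, 88, 94, 112]

Fragment lengths:
  [0,6): 6 bp
  [6,12): 6 bp
  [12,35): 23 bp
  [35,49): 14 bp
  [49,60): 11 bp
  [60,67): 7 bp
  [67,74): 7 bp
  [74,88): 14 bp
  [88,94): 6 bp
  [94,112): 18 bp
  [112,117): 5 bp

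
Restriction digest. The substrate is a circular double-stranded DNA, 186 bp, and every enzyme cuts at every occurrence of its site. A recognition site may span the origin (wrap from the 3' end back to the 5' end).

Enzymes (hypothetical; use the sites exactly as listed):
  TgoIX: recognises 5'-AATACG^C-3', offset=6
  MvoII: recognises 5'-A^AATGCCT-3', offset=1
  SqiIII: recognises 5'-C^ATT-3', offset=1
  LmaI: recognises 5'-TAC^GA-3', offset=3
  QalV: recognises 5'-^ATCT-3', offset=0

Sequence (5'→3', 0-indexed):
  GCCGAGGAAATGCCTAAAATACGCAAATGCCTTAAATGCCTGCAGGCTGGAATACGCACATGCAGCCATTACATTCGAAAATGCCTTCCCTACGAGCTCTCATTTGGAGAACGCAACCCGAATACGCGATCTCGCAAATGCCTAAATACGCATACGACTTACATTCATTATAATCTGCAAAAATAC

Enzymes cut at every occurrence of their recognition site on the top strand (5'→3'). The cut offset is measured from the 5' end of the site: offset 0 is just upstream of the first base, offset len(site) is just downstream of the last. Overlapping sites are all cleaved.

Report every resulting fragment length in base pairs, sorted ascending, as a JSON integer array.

Scan for sites:
  TgoIX AATACGC/6: at [17, 50, 120, 144, 181] ⇒ [1, 23, 56, 126, 150]
  MvoII AAATGCCT/1: at [7, 24, 33, 78, 135] ⇒ [8, 25, 34, 79, 136]
  SqiIII CATT/1: at [66, 71, 100, 161, 165] ⇒ [67, 72, 101, 162, 166]
  LmaI TACGA/3: at [90, 152] ⇒ [93, 155]
  QalV ATCT/0: at [128, 172] ⇒ [128, 172]

Pooled cuts: [1, 8, 23, 25, 34, 56, 67, 72, 79, 93, 101, 126, 128, 136, 150, 155, 162, 166, 172]

Fragment lengths:
  1→8: 7 bp
  8→23: 15 bp
  23→25: 2 bp
  25→34: 9 bp
  34→56: 22 bp
  56→67: 11 bp
  67→72: 5 bp
  72→79: 7 bp
  79→93: 14 bp
  93→101: 8 bp
  101→126: 25 bp
  126→128: 2 bp
  128→136: 8 bp
  136→150: 14 bp
  150→155: 5 bp
  155→162: 7 bp
  162→166: 4 bp
  166→172: 6 bp
  172→1 (wrap): 186-172+1 = 15 bp

[2,2,4,5,5,6,7,7,7,8,8,9,11,14,14,15,15,22,25]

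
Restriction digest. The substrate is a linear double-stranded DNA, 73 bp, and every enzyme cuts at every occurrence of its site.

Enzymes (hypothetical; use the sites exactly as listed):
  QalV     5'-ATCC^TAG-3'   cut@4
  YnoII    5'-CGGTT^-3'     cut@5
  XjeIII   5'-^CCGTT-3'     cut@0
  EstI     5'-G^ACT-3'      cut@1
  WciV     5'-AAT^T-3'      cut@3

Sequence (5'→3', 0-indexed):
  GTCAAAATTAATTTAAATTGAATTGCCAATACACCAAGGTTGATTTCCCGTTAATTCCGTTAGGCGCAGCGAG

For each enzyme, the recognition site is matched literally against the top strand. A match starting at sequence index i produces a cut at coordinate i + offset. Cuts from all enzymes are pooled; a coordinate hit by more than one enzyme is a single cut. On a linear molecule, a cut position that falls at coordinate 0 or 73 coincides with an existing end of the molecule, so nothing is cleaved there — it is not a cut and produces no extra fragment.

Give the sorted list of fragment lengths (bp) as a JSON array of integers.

Per-enzyme occurrences:
  QalV (ATCCTAG, off=4): no sites
  YnoII (CGGTT, off=5): no sites
  XjeIII (CCGTT, off=0): starts [47, 56] → cuts [47, 56]
  EstI (GACT, off=1): no sites
  WciV (AATT, off=3): starts [5, 9, 15, 20, 52] → cuts [8, 12, 18, 23, 55]

Pooled cuts: [8, 12, 18, 23, 47, 55, 56]

Fragment lengths:
  [0,8): 8 bp
  [8,12): 4 bp
  [12,18): 6 bp
  [18,23): 5 bp
  [23,47): 24 bp
  [47,55): 8 bp
  [55,56): 1 bp
  [56,73): 17 bp

[1,4,5,6,8,8,17,24]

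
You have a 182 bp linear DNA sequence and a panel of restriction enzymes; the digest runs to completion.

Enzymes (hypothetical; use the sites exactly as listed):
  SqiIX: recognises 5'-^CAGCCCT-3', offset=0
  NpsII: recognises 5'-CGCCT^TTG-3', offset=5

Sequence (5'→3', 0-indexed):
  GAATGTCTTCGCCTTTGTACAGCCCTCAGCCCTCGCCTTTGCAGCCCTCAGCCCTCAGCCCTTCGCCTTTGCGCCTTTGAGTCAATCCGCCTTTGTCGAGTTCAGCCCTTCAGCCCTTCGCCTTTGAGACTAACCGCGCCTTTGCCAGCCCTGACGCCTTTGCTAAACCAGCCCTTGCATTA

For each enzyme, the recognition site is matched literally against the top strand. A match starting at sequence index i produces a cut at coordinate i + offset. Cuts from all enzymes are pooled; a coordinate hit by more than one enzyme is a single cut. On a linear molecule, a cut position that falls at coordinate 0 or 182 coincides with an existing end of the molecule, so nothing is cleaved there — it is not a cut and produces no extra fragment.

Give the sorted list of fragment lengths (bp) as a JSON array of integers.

Site scan:
  SqiIX CAGCCCT/0: at [19, 26, 41, 48, 55, 102, 110, 145, 168] ⇒ [19, 26, 41, 48, 55, 102, 110, 145, 168]
  NpsII CGCCTTTG/5: at [9, 33, 63, 71, 87, 118, 136, 154] ⇒ [14, 38, 68, 76, 92, 123, 141, 159]

All cut coordinates (distinct, sorted): [14, 19, 26, 38, 41, 48, 55, 68, 76, 92, 102, 110, 123, 141, 145, 159, 168]

Fragments:
  [0,14): 14 bp
  [14,19): 5 bp
  [19,26): 7 bp
  [26,38): 12 bp
  [38,41): 3 bp
  [41,48): 7 bp
  [48,55): 7 bp
  [55,68): 13 bp
  [68,76): 8 bp
  [76,92): 16 bp
  [92,102): 10 bp
  [102,110): 8 bp
  [110,123): 13 bp
  [123,141): 18 bp
  [141,145): 4 bp
  [145,159): 14 bp
  [159,168): 9 bp
  [168,182): 14 bp

[3,4,5,7,7,7,8,8,9,10,12,13,13,14,14,14,16,18]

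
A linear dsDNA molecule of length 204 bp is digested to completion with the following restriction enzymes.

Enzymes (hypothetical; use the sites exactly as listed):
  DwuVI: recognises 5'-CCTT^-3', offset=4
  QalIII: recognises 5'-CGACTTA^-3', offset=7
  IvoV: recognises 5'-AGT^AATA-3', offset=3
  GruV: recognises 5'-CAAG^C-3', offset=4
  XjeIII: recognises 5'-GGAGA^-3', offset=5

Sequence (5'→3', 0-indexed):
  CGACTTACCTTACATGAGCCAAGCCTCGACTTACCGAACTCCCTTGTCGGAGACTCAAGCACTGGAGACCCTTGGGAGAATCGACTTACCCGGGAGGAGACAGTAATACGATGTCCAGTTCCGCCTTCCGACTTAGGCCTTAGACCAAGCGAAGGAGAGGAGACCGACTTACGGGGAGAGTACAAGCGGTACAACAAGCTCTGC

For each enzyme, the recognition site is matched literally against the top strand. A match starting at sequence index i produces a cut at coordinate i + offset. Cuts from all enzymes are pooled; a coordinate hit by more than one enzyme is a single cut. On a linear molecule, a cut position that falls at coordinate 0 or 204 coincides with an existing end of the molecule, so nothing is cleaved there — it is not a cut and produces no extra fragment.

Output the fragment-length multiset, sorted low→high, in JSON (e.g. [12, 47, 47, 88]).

[4,4,5,5,6,6,6,6,7,7,8,8,8,8,8,9,9,9,10,12,12,12,12,23]

Site scan:
  DwuVI CCTT/4: at [7, 41, 69, 123, 137] ⇒ [11, 45, 73, 127, 141]
  QalIII CGACTTA/7: at [0, 26, 81, 128, 164] ⇒ [7, 33, 88, 135, 171]
  IvoV AGTAATA/3: at [101] ⇒ [104]
  GruV CAAGC/4: at [19, 55, 145, 182, 194] ⇒ [23, 59, 149, 186, 198]
  XjeIII GGAGA/5: at [48, 63, 74, 95, 153, 158, 174] ⇒ [53, 68, 79, 100, 158, 163, 179]

All cut coordinates (distinct, sorted): [7, 11, 23, 33, 45, 53, 59, 68, 73, 79, 88, 100, 104, 127, 135, 141, 149, 158, 163, 171, 179, 186, 198]

Fragments:
  [0,7): 7 bp
  [7,11): 4 bp
  [11,23): 12 bp
  [23,33): 10 bp
  [33,45): 12 bp
  [45,53): 8 bp
  [53,59): 6 bp
  [59,68): 9 bp
  [68,73): 5 bp
  [73,79): 6 bp
  [79,88): 9 bp
  [88,100): 12 bp
  [100,104): 4 bp
  [104,127): 23 bp
  [127,135): 8 bp
  [135,141): 6 bp
  [141,149): 8 bp
  [149,158): 9 bp
  [158,163): 5 bp
  [163,171): 8 bp
  [171,179): 8 bp
  [179,186): 7 bp
  [186,198): 12 bp
  [198,204): 6 bp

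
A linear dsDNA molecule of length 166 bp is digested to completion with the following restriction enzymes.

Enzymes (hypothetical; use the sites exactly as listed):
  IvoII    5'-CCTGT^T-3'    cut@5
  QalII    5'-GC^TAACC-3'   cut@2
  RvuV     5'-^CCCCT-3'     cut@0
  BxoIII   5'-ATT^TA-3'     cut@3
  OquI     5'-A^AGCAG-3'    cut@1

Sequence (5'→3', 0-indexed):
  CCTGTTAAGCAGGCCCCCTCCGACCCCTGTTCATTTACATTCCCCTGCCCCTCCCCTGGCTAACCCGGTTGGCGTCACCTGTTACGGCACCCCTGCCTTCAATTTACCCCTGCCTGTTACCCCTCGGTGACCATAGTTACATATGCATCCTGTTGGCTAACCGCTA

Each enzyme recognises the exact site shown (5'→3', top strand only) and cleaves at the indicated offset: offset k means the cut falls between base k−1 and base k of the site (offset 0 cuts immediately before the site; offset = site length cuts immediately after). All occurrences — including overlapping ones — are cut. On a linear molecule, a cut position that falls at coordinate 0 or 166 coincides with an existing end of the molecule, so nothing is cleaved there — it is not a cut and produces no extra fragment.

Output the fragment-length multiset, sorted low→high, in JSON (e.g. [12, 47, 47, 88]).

[2,2,2,4,5,5,5,6,6,7,7,7,8,9,9,11,15,22,34]

Site scan:
  IvoII (CCTGTT, off=5): starts [0, 25, 77, 112, 148] → cuts [5, 30, 82, 117, 153]
  QalII (GCTAACC, off=2): starts [58, 155] → cuts [60, 157]
  RvuV (CCCCT, off=0): starts [14, 23, 41, 47, 52, 89, 106, 119] → cuts [14, 23, 41, 47, 52, 89, 106, 119]
  BxoIII (ATTTA, off=3): starts [32, 101] → cuts [35, 104]
  OquI (AAGCAG, off=1): starts [6] → cuts [7]

All cut coordinates (distinct, sorted): [5, 7, 14, 23, 30, 35, 41, 47, 52, 60, 82, 89, 104, 106, 117, 119, 153, 157]

Fragment lengths:
  [0,5): 5 bp
  [5,7): 2 bp
  [7,14): 7 bp
  [14,23): 9 bp
  [23,30): 7 bp
  [30,35): 5 bp
  [35,41): 6 bp
  [41,47): 6 bp
  [47,52): 5 bp
  [52,60): 8 bp
  [60,82): 22 bp
  [82,89): 7 bp
  [89,104): 15 bp
  [104,106): 2 bp
  [106,117): 11 bp
  [117,119): 2 bp
  [119,153): 34 bp
  [153,157): 4 bp
  [157,166): 9 bp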